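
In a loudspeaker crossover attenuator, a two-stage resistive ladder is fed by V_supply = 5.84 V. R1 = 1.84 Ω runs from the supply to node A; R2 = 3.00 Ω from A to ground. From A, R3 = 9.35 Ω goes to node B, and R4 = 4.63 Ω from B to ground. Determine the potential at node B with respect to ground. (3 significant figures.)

The second stage (R3 + R4 = 13.98 Ω) loads node A in parallel with R2.
R2 ‖ (R3+R4) = 2.470 Ω.
V_A = 5.84 × 2.470/(1.84 + 2.470) = 3.347 V.
Stage 2 is unloaded, so V_B = V_A · R4/(R3+R4) = 3.347 × 4.63/13.98 = 1.108 V.

V_B ≈ 1.11 V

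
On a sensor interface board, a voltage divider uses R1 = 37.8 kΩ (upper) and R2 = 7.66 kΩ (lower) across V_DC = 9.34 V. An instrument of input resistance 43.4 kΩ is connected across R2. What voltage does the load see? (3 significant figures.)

V_out ≈ 1.37 V

First combine the lower leg with the load: R2 ‖ R_L = 6.511 kΩ.
Voltage divider with the loaded lower leg: V_out = 9.34 × 6.511/(37.8 + 6.511) = 9.34 × 0.1469 = 1.372 V.
(Unloaded it would be 1.57 V; the load pulls it down.)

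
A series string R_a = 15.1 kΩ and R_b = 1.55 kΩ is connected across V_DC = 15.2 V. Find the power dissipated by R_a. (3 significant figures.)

P ≈ 12.6 mW

The common current is I = 15.2/16.65 = 0.9129 mA.
P = I²R = 0.8334 × 15.1 = 12.58 mW.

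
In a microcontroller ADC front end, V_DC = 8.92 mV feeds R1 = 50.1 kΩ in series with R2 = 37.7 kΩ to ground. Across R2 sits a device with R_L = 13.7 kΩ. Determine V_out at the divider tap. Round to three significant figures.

V_out ≈ 1.49 mV

First combine the lower leg with the load: R2 ‖ R_L = 10.05 kΩ.
Then V_out = V_DC · R2'/(R1 + R2') = 8.92 × 10.05/60.15 = 1.490 mV.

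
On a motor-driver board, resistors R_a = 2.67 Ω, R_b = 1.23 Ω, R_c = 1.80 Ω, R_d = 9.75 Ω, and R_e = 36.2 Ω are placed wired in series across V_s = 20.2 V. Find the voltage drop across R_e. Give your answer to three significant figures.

ΣR = 2.67 + 1.23 + 1.80 + 9.75 + 36.2 = 51.65 Ω.
Voltage divider: V = V_s · (36.20 / 51.65) = 20.2 × 0.7009 = 14.16 V.

V ≈ 14.2 V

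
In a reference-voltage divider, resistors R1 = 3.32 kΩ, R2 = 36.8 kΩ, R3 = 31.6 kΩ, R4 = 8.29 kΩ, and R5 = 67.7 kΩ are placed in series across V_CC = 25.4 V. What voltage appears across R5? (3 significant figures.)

ΣR = 3.32 + 36.8 + 31.6 + 8.29 + 67.7 = 147.7 kΩ.
V = V_CC · R/ΣR = 25.4 × 0.4583 = 11.64 V.

V ≈ 11.6 V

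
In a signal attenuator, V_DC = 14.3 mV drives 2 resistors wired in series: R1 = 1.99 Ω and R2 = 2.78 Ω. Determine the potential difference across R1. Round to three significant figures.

V ≈ 5.97 mV

Total series resistance ΣR = 1.99 + 2.78 = 4.770 Ω.
By the voltage-divider rule, V = 14.3 × 1.990/4.770 = 5.966 mV.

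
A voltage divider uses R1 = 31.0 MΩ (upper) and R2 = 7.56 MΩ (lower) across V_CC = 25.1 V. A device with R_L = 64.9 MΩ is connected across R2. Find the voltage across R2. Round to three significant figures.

V_out ≈ 4.50 V

The load sits in parallel with R2, giving an effective lower resistance R2' = R2·R_L/(R2+R_L) = 6.771 MΩ.
Voltage divider with the loaded lower leg: V_out = 25.1 × 6.771/(31.0 + 6.771) = 25.1 × 0.1793 = 4.500 V.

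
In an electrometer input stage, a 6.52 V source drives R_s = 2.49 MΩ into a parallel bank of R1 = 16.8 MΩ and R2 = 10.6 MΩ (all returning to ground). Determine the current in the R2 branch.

Parallel bank: R_p = 1/(1/16.8 + 1/10.6) = 6.499 MΩ.
Node voltage V_A = V_s · R_p/(R_s + R_p) = 6.52 × 0.7230 = 4.714 V.
Branch current I = V_A/R2 = 4.714/10.6 = 0.4447 µA.

I ≈ 0.445 µA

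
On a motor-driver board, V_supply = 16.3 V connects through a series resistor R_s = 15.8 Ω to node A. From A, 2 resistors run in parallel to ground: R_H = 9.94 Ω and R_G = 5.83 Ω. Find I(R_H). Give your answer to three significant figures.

I ≈ 0.309 A

Parallel bank: R_p = 1/(1/9.94 + 1/5.83) = 3.675 Ω.
V_A = 16.3 × 3.675/19.47 = 3.076 V.
Branch current I = V_A/R_H = 3.076/9.94 = 0.3094 A.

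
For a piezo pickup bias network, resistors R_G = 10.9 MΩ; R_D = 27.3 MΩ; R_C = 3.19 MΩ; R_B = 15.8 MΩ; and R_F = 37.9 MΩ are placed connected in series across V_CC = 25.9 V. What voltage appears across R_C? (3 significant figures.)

V ≈ 0.869 V

Total series resistance ΣR = 10.9 + 27.3 + 3.19 + 15.8 + 37.9 = 95.09 MΩ.
Voltage divider: V = V_CC · (3.190 / 95.09) = 25.9 × 0.03355 = 0.8689 V.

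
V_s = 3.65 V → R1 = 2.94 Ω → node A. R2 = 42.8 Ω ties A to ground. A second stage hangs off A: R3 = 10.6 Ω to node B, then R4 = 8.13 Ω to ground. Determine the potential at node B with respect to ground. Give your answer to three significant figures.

Looking into the second stage from A: R3 + R4 = 18.73 Ω appears in parallel with R2.
R2 ‖ (R3+R4) = 13.03 Ω.
So V_A = 3.65 × 0.8159 = 2.978 V.
V_B = V_A × 0.4341 = 1.293 V.

V_B ≈ 1.29 V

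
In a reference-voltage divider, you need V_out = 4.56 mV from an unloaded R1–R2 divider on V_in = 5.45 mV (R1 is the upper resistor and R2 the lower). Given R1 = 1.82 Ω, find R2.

R2 ≈ 9.32 Ω

V_out/V_in = R2/(R1+R2) = 0.8367.
R2 = R1 · 0.8367/(1 − 0.8367) = 9.325 Ω.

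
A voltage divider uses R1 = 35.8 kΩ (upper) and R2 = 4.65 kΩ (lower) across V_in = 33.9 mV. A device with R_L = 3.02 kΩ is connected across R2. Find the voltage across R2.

V_out ≈ 1.65 mV

R2 ‖ R_L = (4.65 × 3.02)/(4.65 + 3.02) = 1.831 kΩ.
Now apply the divider: V_out = 33.9 × 0.04865 = 1.649 mV.
(Unloaded it would be 3.90 mV; the load pulls it down.)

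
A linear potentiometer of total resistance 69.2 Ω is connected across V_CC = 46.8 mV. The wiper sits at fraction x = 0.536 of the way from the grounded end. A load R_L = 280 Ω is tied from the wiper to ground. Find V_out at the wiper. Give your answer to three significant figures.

Split the track: R_lower = x·R_p = 37.09 Ω, R_upper = (1−x)·R_p = 32.11 Ω.
R_L loads the lower segment: effective lower R = 32.75 Ω.
Loaded-divider output: V_out = 46.8 × 0.5050 = 23.63 mV.

V_out ≈ 23.6 mV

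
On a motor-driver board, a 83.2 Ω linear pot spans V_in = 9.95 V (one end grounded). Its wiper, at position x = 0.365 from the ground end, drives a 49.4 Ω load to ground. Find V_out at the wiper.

V_out ≈ 2.61 V

The pot divides into 52.83 Ω above the wiper and 30.37 Ω below.
(x·R_p) ‖ R_L = 18.81 Ω.
V_out = 9.95 × 18.81/(52.83 + 18.81) = 2.612 V.
(Unloaded: V_out = x·V_in = 3.63 V.)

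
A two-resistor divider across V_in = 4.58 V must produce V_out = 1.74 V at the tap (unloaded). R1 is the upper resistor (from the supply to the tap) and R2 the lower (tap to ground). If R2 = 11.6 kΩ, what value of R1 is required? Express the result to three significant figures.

V_out/V_in = R2/(R1+R2) = 0.3799.
So R1 = R2 · (V_in/V_out − 1) = 11.6 × (4.58/1.74 − 1) = 11.6 × 1.632 = 18.93 kΩ.

R1 ≈ 18.9 kΩ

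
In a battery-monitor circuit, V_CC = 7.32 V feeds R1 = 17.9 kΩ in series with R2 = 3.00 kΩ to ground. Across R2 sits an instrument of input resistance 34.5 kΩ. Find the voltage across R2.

V_out ≈ 0.978 V

R2 ‖ R_L = (3.00 × 34.5)/(3.00 + 34.5) = 2.760 kΩ.
Then V_out = V_CC · R2'/(R1 + R2') = 7.32 × 2.760/20.66 = 0.9779 V.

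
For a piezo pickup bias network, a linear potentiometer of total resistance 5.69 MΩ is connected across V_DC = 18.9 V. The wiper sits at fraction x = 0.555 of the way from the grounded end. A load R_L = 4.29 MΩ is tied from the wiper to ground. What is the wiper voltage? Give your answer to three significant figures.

V_out ≈ 7.90 V

Lower segment x·R_p = 3.158 MΩ; upper segment (1−x)·R_p = 2.532 MΩ.
(x·R_p) ‖ R_L = 1.819 MΩ.
Then V_out = V_DC · 1.819/(2.532 + 1.819) = 7.901 V.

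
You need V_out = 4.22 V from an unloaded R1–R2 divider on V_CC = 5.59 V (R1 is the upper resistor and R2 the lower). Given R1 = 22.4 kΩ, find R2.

The divider ratio is R2/(R1+R2) = 4.22/5.59 = 0.7549.
R2 = R1 · 0.7549/(1 − 0.7549) = 69.00 kΩ.

R2 ≈ 69.0 kΩ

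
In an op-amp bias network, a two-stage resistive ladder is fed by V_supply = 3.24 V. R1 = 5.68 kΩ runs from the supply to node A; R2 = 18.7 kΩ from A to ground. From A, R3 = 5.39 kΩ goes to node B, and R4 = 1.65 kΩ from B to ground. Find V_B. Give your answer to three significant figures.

Looking into the second stage from A: R3 + R4 = 7.040 kΩ appears in parallel with R2.
Effective lower resistance at A: R2 ‖ 7.040 = 5.115 kΩ.
V_A = 3.24 × 5.115/(5.68 + 5.115) = 1.535 V.
Then the unloaded second divider: V_B = V_A × R4/(R3+R4) = 1.535 × 0.2344 = 0.3598 V.

V_B ≈ 0.360 V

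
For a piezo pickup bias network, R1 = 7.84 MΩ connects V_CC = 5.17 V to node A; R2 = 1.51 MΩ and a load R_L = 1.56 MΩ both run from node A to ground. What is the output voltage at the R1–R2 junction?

V_out ≈ 0.461 V

First combine the lower leg with the load: R2 ‖ R_L = 0.7673 MΩ.
Now apply the divider: V_out = 5.17 × 0.08914 = 0.4609 V.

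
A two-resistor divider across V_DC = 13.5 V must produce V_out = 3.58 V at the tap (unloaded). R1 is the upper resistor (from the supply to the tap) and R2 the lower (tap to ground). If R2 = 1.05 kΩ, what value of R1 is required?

R1 ≈ 2.91 kΩ

V_out/V_DC = R2/(R1+R2) = 0.2652.
Rearranging, R1 = R2·(1−k)/k = 1.05 × 2.771 = 2.909 kΩ.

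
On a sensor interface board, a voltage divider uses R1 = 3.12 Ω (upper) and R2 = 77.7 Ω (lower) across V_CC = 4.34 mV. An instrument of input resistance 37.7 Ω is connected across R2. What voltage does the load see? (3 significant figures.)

The load sits in parallel with R2, giving an effective lower resistance R2' = R2·R_L/(R2+R_L) = 25.38 Ω.
Then V_out = V_CC · R2'/(R1 + R2') = 4.34 × 25.38/28.50 = 3.865 mV.
(Unloaded it would be 4.17 mV; the load pulls it down.)

V_out ≈ 3.86 mV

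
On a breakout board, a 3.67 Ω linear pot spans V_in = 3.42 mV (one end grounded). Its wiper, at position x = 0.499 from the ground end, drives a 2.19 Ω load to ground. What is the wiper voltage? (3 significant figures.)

V_out ≈ 1.20 mV

Lower segment x·R_p = 1.831 Ω; upper segment (1−x)·R_p = 1.839 Ω.
Lower segment in parallel with the load: 1.831 ‖ 2.19 = 0.9973 Ω.
Then V_out = V_in · 0.9973/(1.839 + 0.9973) = 1.203 mV.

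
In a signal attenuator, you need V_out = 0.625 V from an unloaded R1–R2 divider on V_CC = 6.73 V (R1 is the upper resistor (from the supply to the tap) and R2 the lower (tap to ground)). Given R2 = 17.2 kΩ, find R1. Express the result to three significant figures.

R1 ≈ 168 kΩ

The divider ratio is R2/(R1+R2) = 0.625/6.73 = 0.09287.
R1 = R2·(1/k − 1) = 17.2 × 9.768 = 168.0 kΩ.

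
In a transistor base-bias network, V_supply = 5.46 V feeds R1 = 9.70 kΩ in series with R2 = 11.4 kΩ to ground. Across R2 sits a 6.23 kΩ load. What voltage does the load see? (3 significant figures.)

V_out ≈ 1.60 V

R2 ‖ R_L = (11.4 × 6.23)/(11.4 + 6.23) = 4.028 kΩ.
Then V_out = V_supply · R2'/(R1 + R2') = 5.46 × 4.028/13.73 = 1.602 V.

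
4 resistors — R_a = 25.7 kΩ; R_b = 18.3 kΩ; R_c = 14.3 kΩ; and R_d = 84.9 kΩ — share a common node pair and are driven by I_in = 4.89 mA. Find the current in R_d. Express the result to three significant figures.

Conductances: ΣG = 1/25.7 + 1/18.3 + 1/14.3 + 1/84.9 = 0.1753 (1/kΩ).
R_d takes the fraction G_k/ΣG = 0.01178/0.1753 = 0.06720, so I = 4.89 × 0.06720 = 0.3286 mA.

I ≈ 0.329 mA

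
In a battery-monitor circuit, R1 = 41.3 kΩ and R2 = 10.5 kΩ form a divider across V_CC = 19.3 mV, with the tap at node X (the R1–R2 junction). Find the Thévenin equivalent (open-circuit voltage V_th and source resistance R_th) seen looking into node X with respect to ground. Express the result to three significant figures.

V_th ≈ 3.91 mV, R_th ≈ 8.37 kΩ

With X open, the divider is unloaded: V_th = 19.3 × 10.5/51.80 = 3.912 mV.
With V_CC suppressed (replaced by a short), R_th = R1 ‖ R2 = (41.30 × 10.5)/(41.30 + 10.5) = 8.372 kΩ.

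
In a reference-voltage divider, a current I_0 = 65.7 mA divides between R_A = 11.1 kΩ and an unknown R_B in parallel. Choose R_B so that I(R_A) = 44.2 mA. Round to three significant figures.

R_B ≈ 22.8 kΩ

The fraction through R_A equals R_B/(R_A+R_B).
44.2/65.7 = R_B/(R_A + R_B) → R_B = R_A · (0.6728)/(1 − 0.6728) = 11.1 × 2.056 = 22.82 kΩ.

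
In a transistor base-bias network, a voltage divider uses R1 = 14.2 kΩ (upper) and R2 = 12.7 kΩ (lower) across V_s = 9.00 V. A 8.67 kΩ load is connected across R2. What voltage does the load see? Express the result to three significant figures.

The load sits in parallel with R2, giving an effective lower resistance R2' = R2·R_L/(R2+R_L) = 5.153 kΩ.
Then V_out = V_s · R2'/(R1 + R2') = 9.00 × 5.153/19.35 = 2.396 V.

V_out ≈ 2.40 V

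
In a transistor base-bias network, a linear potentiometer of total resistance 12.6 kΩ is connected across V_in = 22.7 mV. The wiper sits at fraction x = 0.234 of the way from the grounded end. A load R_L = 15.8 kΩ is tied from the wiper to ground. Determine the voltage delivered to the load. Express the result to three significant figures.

Lower segment x·R_p = 2.948 kΩ; upper segment (1−x)·R_p = 9.652 kΩ.
Lower segment in parallel with the load: 2.948 ‖ 15.8 = 2.485 kΩ.
Loaded-divider output: V_out = 22.7 × 0.2047 = 4.647 mV.

V_out ≈ 4.65 mV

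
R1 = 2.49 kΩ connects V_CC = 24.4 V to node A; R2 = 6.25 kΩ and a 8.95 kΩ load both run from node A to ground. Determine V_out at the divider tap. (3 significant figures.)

R2 ‖ R_L = (6.25 × 8.95)/(6.25 + 8.95) = 3.680 kΩ.
Now apply the divider: V_out = 24.4 × 0.5964 = 14.55 V.

V_out ≈ 14.6 V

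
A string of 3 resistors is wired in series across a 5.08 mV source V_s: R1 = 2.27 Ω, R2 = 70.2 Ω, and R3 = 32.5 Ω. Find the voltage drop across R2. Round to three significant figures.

V ≈ 3.40 mV

Total series resistance ΣR = 2.27 + 70.2 + 32.5 = 105.0 Ω.
By the voltage-divider rule, V = 5.08 × 70.20/105.0 = 3.397 mV.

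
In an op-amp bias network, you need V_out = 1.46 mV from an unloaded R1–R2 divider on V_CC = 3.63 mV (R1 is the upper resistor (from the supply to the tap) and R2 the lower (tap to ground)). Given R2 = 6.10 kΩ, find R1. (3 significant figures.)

The divider ratio is R2/(R1+R2) = 1.46/3.63 = 0.4022.
Rearranging, R1 = R2·(1−k)/k = 6.10 × 1.486 = 9.066 kΩ.

R1 ≈ 9.07 kΩ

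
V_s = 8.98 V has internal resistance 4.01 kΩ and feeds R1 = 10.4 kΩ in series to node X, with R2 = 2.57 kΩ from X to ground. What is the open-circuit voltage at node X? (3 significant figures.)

R1' = 4.01 + 10.4 = 14.41 kΩ (source resistance + R1).
Open-circuit (no load on X): V_th = V_s · R2/(R1' + R2) = 8.98 × 2.57/(14.41 + 2.57) = 1.359 V.

V_th ≈ 1.36 V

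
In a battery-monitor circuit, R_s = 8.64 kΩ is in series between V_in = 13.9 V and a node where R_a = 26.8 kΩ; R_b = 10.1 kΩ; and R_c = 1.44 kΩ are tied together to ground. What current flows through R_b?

I ≈ 0.168 mA

Combine the parallel branches: R_p = (1/26.8 + 1/10.1 + 1/1.44)⁻¹ = 1.204 kΩ.
V_A by voltage divider: V_A = 13.9 × 1.204/(8.64 + 1.204) = 1.700 V.
I(R_b) = V_A / R_b = 1.700/10.1 = 0.1683 mA.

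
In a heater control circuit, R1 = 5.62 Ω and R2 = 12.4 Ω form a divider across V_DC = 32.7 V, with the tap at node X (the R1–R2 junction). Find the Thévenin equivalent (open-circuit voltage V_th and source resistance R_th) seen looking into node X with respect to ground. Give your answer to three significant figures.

With X open, the divider is unloaded: V_th = 32.7 × 12.4/18.02 = 22.50 V.
With V_DC suppressed (replaced by a short), R_th = R1 ‖ R2 = (5.620 × 12.4)/(5.620 + 12.4) = 3.867 Ω.

V_th ≈ 22.5 V, R_th ≈ 3.87 Ω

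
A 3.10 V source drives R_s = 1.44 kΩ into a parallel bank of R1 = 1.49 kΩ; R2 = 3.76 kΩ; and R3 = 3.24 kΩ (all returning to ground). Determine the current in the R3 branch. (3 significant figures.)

Equivalent of the parallel group: R_p = 0.8027 kΩ.
V_A by voltage divider: V_A = 3.10 × 0.8027/(1.44 + 0.8027) = 1.110 V.
I(R3) = V_A / R3 = 1.110/3.24 = 0.3425 mA.

I ≈ 0.342 mA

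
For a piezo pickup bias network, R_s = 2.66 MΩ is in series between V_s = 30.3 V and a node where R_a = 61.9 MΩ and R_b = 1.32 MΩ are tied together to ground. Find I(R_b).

Parallel bank: R_p = 1/(1/61.9 + 1/1.32) = 1.292 MΩ.
V_A = 30.3 × 1.292/3.952 = 9.908 V.
I(R_b) = V_A / R_b = 9.908/1.32 = 7.506 µA.

I ≈ 7.51 µA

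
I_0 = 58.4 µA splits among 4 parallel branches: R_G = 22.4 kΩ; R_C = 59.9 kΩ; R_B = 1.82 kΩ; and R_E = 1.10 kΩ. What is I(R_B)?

ΣG = 1/22.4 + 1/59.9 + 1/1.82 + 1/1.10 = 1.520.
By the current-divider rule, I = I_0 · G_k/ΣG = 58.4 × 0.3615 = 21.11 µA.

I ≈ 21.1 µA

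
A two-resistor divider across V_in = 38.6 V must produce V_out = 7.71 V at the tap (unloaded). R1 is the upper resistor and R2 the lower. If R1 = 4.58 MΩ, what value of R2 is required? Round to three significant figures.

R2 ≈ 1.14 MΩ

The divider ratio is R2/(R1+R2) = 7.71/38.6 = 0.1997.
So R2 = R1 · V_out/(V_in − V_out) = 4.58 × 7.71/(38.6 − 7.71) = 4.58 × 0.2496 = 1.143 MΩ.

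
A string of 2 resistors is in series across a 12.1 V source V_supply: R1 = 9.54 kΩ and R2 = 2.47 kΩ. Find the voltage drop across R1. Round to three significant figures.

Series total: ΣR = 9.54 + 2.47 = 12.01 kΩ.
V = V_supply · R/ΣR = 12.1 × 0.7943 = 9.611 V.

V ≈ 9.61 V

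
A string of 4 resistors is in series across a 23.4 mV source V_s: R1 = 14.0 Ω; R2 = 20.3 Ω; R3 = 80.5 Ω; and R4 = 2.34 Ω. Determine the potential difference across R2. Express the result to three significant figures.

V ≈ 4.06 mV

ΣR = 14.0 + 20.3 + 80.5 + 2.34 = 117.1 Ω.
V = V_s · R/ΣR = 23.4 × 0.1733 = 4.055 mV.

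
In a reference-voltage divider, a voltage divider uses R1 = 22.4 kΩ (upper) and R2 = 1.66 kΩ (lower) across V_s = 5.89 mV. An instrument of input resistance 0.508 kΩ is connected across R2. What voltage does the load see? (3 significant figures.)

V_out ≈ 0.101 mV

First combine the lower leg with the load: R2 ‖ R_L = 0.3890 kΩ.
Now apply the divider: V_out = 5.89 × 0.01707 = 0.1005 mV.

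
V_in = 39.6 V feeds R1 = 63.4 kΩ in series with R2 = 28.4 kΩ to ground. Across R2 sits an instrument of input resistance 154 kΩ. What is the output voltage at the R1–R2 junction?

V_out ≈ 10.9 V

First combine the lower leg with the load: R2 ‖ R_L = 23.98 kΩ.
Voltage divider with the loaded lower leg: V_out = 39.6 × 23.98/(63.4 + 23.98) = 39.6 × 0.2744 = 10.87 V.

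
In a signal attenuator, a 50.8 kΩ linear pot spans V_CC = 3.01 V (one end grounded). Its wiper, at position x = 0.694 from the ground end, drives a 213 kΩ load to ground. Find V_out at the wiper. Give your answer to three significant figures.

Lower segment x·R_p = 35.26 kΩ; upper segment (1−x)·R_p = 15.54 kΩ.
R_L loads the lower segment: effective lower R = 30.25 kΩ.
Loaded-divider output: V_out = 3.01 × 0.6605 = 1.988 V.

V_out ≈ 1.99 V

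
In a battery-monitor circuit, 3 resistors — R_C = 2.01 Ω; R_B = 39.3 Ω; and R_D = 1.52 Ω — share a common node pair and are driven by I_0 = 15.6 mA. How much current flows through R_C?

Total conductance ΣG = 1/2.01 + 1/39.3 + 1/1.52 = 1.181 (units of 1/Ω).
By the current-divider rule, I = I_0 · G_k/ΣG = 15.6 × 0.4213 = 6.573 mA.

I ≈ 6.57 mA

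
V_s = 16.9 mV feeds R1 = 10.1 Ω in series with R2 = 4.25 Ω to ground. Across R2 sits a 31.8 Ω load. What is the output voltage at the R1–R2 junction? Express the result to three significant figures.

V_out ≈ 4.57 mV

R2 ‖ R_L = (4.25 × 31.8)/(4.25 + 31.8) = 3.749 Ω.
Voltage divider with the loaded lower leg: V_out = 16.9 × 3.749/(10.1 + 3.749) = 16.9 × 0.2707 = 4.575 mV.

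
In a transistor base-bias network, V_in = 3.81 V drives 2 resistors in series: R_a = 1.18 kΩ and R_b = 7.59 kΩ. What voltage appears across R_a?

Series total: ΣR = 1.18 + 7.59 = 8.770 kΩ.
By the voltage-divider rule, V = 3.81 × 1.180/8.770 = 0.5126 V.

V ≈ 0.513 V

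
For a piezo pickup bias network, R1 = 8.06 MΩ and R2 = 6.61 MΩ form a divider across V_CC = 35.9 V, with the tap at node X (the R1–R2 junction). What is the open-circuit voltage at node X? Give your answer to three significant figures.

V_th ≈ 16.2 V

With X open, the divider is unloaded: V_th = 35.9 × 6.61/14.67 = 16.18 V.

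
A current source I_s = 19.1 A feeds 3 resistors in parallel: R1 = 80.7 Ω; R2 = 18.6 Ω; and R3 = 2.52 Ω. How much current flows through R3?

I ≈ 16.4 A

ΣG = 1/80.7 + 1/18.6 + 1/2.52 = 0.4630.
By the current-divider rule, I = I_s · G_k/ΣG = 19.1 × 0.8571 = 16.37 A.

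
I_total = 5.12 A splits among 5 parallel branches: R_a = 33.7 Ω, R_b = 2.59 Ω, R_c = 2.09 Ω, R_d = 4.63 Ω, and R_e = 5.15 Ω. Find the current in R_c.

ΣG = 1/33.7 + 1/2.59 + 1/2.09 + 1/4.63 + 1/5.15 = 1.304.
Current divider: I(R_c) = I_total · G_k/ΣG = 5.12 × (0.4785/1.304) = 5.12 × 0.3668 = 1.878 A.

I ≈ 1.88 A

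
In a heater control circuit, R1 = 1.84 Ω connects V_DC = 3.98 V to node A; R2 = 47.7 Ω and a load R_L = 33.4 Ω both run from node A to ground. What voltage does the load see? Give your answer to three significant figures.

V_out ≈ 3.64 V

First combine the lower leg with the load: R2 ‖ R_L = 19.64 Ω.
Now apply the divider: V_out = 3.98 × 0.9144 = 3.639 V.
(Unloaded it would be 3.83 V; the load pulls it down.)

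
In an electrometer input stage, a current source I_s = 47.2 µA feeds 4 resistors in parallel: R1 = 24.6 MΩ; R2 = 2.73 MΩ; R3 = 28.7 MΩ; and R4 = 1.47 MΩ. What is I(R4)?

Total conductance ΣG = 1/24.6 + 1/2.73 + 1/28.7 + 1/1.47 = 1.122 (units of 1/MΩ).
R4 takes the fraction G_k/ΣG = 0.6803/1.122 = 0.6063, so I = 47.2 × 0.6063 = 28.62 µA.

I ≈ 28.6 µA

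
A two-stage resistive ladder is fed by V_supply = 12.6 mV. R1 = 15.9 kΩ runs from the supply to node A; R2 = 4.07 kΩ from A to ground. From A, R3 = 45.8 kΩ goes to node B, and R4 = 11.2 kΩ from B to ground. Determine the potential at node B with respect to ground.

V_B ≈ 0.477 mV

The second stage (R3 + R4 = 57.00 kΩ) loads node A in parallel with R2.
Effective lower resistance at A: R2 ‖ 57.00 = 3.799 kΩ.
So V_A = 12.6 × 0.1928 = 2.430 mV.
Stage 2 is unloaded, so V_B = V_A · R4/(R3+R4) = 2.430 × 11.2/57.00 = 0.4774 mV.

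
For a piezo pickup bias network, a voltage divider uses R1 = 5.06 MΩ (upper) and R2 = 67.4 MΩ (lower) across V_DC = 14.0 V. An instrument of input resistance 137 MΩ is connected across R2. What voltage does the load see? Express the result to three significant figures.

R2 ‖ R_L = (67.4 × 137)/(67.4 + 137) = 45.18 MΩ.
Now apply the divider: V_out = 14.0 × 0.8993 = 12.59 V.

V_out ≈ 12.6 V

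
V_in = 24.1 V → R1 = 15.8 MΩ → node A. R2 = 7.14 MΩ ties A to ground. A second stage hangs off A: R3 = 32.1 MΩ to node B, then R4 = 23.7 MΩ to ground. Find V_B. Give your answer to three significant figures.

Looking into the second stage from A: R3 + R4 = 55.80 MΩ appears in parallel with R2.
R2 ‖ (R3+R4) = 6.330 MΩ.
V_A = 24.1 × 6.330/(15.8 + 6.330) = 6.894 V.
Then the unloaded second divider: V_B = V_A × R4/(R3+R4) = 6.894 × 0.4247 = 2.928 V.

V_B ≈ 2.93 V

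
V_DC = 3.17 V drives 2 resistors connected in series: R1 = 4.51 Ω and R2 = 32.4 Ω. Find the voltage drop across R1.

V ≈ 0.387 V

Series total: ΣR = 4.51 + 32.4 = 36.91 Ω.
Voltage divider: V = V_DC · (4.510 / 36.91) = 3.17 × 0.1222 = 0.3873 V.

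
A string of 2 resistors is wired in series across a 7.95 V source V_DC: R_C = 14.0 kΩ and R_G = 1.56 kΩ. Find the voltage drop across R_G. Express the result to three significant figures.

V ≈ 0.797 V

Series total: ΣR = 14.0 + 1.56 = 15.56 kΩ.
V = V_DC · R/ΣR = 7.95 × 0.1003 = 0.7970 V.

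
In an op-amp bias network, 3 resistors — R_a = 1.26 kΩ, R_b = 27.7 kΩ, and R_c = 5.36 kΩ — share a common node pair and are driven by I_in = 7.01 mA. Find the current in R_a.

Total conductance ΣG = 1/1.26 + 1/27.7 + 1/5.36 = 1.016 (units of 1/kΩ).
Current divider: I(R_a) = I_in · G_k/ΣG = 7.01 × (0.7937/1.016) = 7.01 × 0.7809 = 5.474 mA.

I ≈ 5.47 mA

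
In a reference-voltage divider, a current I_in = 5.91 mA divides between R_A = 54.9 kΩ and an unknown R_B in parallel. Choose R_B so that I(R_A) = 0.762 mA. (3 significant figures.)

R_B ≈ 8.13 kΩ

In a two-way split, I_A/I_in = R_B/(R_A + R_B).
0.762/5.91 = R_B/(R_A + R_B) → R_B = R_A · (0.1289)/(1 − 0.1289) = 54.9 × 0.1480 = 8.126 kΩ.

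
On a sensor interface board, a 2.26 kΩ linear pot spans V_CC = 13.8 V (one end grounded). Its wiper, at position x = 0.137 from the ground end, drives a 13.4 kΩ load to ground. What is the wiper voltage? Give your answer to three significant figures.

Lower segment x·R_p = 0.3096 kΩ; upper segment (1−x)·R_p = 1.950 kΩ.
Lower segment in parallel with the load: 0.3096 ‖ 13.4 = 0.3026 kΩ.
Loaded-divider output: V_out = 13.8 × 0.1343 = 1.854 V.

V_out ≈ 1.85 V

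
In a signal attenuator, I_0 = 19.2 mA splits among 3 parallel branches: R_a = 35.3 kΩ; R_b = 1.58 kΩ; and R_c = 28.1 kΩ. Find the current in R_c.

I ≈ 0.981 mA

Conductances: ΣG = 1/35.3 + 1/1.58 + 1/28.1 = 0.6968 (1/kΩ).
By the current-divider rule, I = I_0 · G_k/ΣG = 19.2 × 0.05107 = 0.9806 mA.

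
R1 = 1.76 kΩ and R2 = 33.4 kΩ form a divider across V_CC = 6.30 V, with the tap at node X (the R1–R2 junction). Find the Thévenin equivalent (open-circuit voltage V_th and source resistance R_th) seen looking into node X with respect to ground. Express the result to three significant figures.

With X open, the divider is unloaded: V_th = 6.30 × 33.4/35.16 = 5.985 V.
With V_CC suppressed (replaced by a short), R_th = R1 ‖ R2 = (1.760 × 33.4)/(1.760 + 33.4) = 1.672 kΩ.

V_th ≈ 5.98 V, R_th ≈ 1.67 kΩ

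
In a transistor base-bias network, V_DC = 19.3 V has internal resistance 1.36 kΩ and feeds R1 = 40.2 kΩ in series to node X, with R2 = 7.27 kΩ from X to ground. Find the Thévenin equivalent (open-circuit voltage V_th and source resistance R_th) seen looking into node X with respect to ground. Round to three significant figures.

R1' = 1.36 + 40.2 = 41.56 kΩ (source resistance + R1).
V_th is the unloaded tap voltage: V_DC · R2/(R1'+R2) = 19.3 × 0.1489 = 2.873 V.
Zeroing V_DC shorts the top of R1' to ground, so R_th = R1' ‖ R2 = 6.188 kΩ.

V_th ≈ 2.87 V, R_th ≈ 6.19 kΩ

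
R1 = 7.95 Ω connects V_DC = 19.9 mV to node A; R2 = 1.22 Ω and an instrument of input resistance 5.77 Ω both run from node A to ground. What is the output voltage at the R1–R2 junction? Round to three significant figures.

V_out ≈ 2.24 mV

First combine the lower leg with the load: R2 ‖ R_L = 1.007 Ω.
Then V_out = V_DC · R2'/(R1 + R2') = 19.9 × 1.007/8.957 = 2.237 mV.
(Unloaded it would be 2.65 mV; the load pulls it down.)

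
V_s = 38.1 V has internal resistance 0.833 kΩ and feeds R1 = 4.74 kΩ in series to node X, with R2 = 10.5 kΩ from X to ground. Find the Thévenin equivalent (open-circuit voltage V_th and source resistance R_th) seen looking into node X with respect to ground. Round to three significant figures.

R1' = 0.833 + 4.74 = 5.573 kΩ (source resistance + R1).
V_th is the unloaded tap voltage: V_s · R2/(R1'+R2) = 38.1 × 0.6533 = 24.89 V.
With V_s suppressed (replaced by a short), R_th = R1' ‖ R2 = (5.573 × 10.5)/(5.573 + 10.5) = 3.641 kΩ.

V_th ≈ 24.9 V, R_th ≈ 3.64 kΩ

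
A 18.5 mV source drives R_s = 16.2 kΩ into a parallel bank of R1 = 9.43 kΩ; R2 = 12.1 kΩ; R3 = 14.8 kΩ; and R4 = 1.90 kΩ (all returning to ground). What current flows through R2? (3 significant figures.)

I ≈ 0.112 µA

Equivalent of the parallel group: R_p = 1.278 kΩ.
V_A = 18.5 × 1.278/17.48 = 1.353 mV.
Branch current I = V_A/R2 = 1.353/12.1 = 0.1118 µA.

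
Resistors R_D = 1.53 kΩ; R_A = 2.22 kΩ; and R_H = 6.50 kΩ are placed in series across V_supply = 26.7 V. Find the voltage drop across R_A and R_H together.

V ≈ 22.7 V

Series total: ΣR = 1.53 + 2.22 + 6.50 = 10.25 kΩ.
R_{R_A..R_H} = 2.22 + 6.50 = 8.720 kΩ.
V = V_supply · R/ΣR = 26.7 × 0.8507 = 22.71 V.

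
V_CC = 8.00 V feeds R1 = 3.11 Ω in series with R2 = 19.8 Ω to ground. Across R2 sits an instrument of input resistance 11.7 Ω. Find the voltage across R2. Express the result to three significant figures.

V_out ≈ 5.62 V

R2 ‖ R_L = (19.8 × 11.7)/(19.8 + 11.7) = 7.354 Ω.
Voltage divider with the loaded lower leg: V_out = 8.00 × 7.354/(3.11 + 7.354) = 8.00 × 0.7028 = 5.622 V.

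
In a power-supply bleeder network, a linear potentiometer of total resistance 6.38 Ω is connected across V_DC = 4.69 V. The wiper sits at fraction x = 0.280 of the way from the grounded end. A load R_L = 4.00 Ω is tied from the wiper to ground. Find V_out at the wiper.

The pot divides into 4.594 Ω above the wiper and 1.786 Ω below.
(x·R_p) ‖ R_L = 1.235 Ω.
V_out = 4.69 × 1.235/(4.594 + 1.235) = 0.9937 V.
(Unloaded: V_out = x·V_DC = 1.31 V.)

V_out ≈ 0.994 V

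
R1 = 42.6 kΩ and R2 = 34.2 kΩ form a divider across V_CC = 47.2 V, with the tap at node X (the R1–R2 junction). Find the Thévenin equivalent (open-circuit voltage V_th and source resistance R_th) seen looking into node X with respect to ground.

V_th ≈ 21.0 V, R_th ≈ 19.0 kΩ

With X open, the divider is unloaded: V_th = 47.2 × 34.2/76.80 = 21.02 V.
Zeroing V_CC shorts the top of R1 to ground, so R_th = R1 ‖ R2 = 18.97 kΩ.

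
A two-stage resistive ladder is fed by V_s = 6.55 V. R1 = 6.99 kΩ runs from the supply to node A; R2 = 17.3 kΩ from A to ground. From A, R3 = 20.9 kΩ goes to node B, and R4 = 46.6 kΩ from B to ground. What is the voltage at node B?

Node A sees R2 in parallel with the series input of stage 2, R3 + R4 = 67.50 kΩ.
Effective lower resistance at A: R2 ‖ 67.50 = 13.77 kΩ.
So V_A = 6.55 × 0.6633 = 4.345 V.
Then the unloaded second divider: V_B = V_A × R4/(R3+R4) = 4.345 × 0.6904 = 2.999 V.

V_B ≈ 3.00 V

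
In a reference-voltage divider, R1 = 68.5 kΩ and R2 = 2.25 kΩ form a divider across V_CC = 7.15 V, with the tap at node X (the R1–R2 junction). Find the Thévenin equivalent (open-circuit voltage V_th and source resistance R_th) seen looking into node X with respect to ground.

With X open, the divider is unloaded: V_th = 7.15 × 2.25/70.75 = 0.2274 V.
With V_CC suppressed (replaced by a short), R_th = R1 ‖ R2 = (68.50 × 2.25)/(68.50 + 2.25) = 2.178 kΩ.

V_th ≈ 0.227 V, R_th ≈ 2.18 kΩ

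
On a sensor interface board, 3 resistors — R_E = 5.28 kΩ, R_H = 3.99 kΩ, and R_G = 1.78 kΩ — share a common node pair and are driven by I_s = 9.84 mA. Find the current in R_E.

I ≈ 1.86 mA

ΣG = 1/5.28 + 1/3.99 + 1/1.78 = 1.002.
R_E takes the fraction G_k/ΣG = 0.1894/1.002 = 0.1891, so I = 9.84 × 0.1891 = 1.860 mA.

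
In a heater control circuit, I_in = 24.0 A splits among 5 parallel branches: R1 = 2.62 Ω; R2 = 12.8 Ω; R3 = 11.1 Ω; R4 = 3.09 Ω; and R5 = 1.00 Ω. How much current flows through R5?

Total conductance ΣG = 1/2.62 + 1/12.8 + 1/11.1 + 1/3.09 + 1/1.00 = 1.874 (units of 1/Ω).
By the current-divider rule, I = I_in · G_k/ΣG = 24.0 × 0.5338 = 12.81 A.

I ≈ 12.8 A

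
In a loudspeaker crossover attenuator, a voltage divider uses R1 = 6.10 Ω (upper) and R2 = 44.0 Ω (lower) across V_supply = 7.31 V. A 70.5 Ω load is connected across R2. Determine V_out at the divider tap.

The load sits in parallel with R2, giving an effective lower resistance R2' = R2·R_L/(R2+R_L) = 27.09 Ω.
Now apply the divider: V_out = 7.31 × 0.8162 = 5.967 V.

V_out ≈ 5.97 V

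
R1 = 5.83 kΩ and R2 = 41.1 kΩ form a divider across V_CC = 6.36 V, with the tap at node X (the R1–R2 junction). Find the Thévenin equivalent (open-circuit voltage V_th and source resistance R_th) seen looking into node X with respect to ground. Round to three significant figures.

V_th ≈ 5.57 V, R_th ≈ 5.11 kΩ

Open-circuit (no load on X): V_th = V_CC · R2/(R1 + R2) = 6.36 × 41.1/(5.830 + 41.1) = 5.570 V.
Looking into X with the source shorted: R_th = R1·R2/(R1+R2) = 5.830 × 41.1/46.93 = 5.106 kΩ.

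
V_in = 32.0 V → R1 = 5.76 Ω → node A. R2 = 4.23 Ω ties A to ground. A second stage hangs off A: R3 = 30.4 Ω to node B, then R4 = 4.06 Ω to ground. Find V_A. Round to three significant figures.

V_A ≈ 12.7 V

The second stage (R3 + R4 = 34.46 Ω) loads node A in parallel with R2.
R2 ‖ (R3+R4) = 3.768 Ω.
First divider: V_A = V_in · 3.768/(5.76 + 3.768) = 12.65 V.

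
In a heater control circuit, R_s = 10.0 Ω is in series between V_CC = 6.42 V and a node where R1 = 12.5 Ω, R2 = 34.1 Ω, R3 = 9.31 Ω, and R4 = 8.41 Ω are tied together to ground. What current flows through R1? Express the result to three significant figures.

I ≈ 0.118 A

Equivalent of the parallel group: R_p = 2.979 Ω.
V_A by voltage divider: V_A = 6.42 × 2.979/(10.0 + 2.979) = 1.474 V.
Branch current I = V_A/R1 = 1.474/12.5 = 0.1179 A.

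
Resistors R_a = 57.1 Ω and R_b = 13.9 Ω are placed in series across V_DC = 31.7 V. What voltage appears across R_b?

Series total: ΣR = 57.1 + 13.9 = 71.00 Ω.
Voltage divider: V = V_DC · (13.90 / 71.00) = 31.7 × 0.1958 = 6.206 V.

V ≈ 6.21 V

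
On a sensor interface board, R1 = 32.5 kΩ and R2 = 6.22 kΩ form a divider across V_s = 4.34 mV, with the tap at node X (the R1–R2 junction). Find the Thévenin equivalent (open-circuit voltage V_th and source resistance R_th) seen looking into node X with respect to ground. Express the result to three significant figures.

V_th is the unloaded tap voltage: V_s · R2/(R1+R2) = 4.34 × 0.1606 = 0.6972 mV.
Looking into X with the source shorted: R_th = R1·R2/(R1+R2) = 32.50 × 6.22/38.72 = 5.221 kΩ.

V_th ≈ 0.697 mV, R_th ≈ 5.22 kΩ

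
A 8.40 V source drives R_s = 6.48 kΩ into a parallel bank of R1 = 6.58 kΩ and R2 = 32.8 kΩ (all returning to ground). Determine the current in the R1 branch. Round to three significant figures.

Parallel bank: R_p = 1/(1/6.58 + 1/32.8) = 5.481 kΩ.
Node voltage V_A = V_s · R_p/(R_s + R_p) = 8.40 × 0.4582 = 3.849 V.
Branch current I = V_A/R1 = 3.849/6.58 = 0.5850 mA.

I ≈ 0.585 mA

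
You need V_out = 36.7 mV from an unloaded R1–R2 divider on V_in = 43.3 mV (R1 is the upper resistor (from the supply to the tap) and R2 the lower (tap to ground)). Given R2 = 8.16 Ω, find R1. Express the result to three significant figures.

R1 ≈ 1.47 Ω

Required fraction k = V_out/V_in = 0.8476.
Rearranging, R1 = R2·(1−k)/k = 8.16 × 0.1798 = 1.467 Ω.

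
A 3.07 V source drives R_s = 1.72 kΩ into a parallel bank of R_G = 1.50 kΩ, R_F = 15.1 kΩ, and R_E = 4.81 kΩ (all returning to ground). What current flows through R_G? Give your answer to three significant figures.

Parallel bank: R_p = 1/(1/1.50 + 1/15.1 + 1/4.81) = 1.063 kΩ.
Node voltage V_A = V_supply · R_p/(R_s + R_p) = 3.07 × 0.3819 = 1.173 V.
Branch current I = V_A/R_G = 1.173/1.50 = 0.7817 mA.

I ≈ 0.782 mA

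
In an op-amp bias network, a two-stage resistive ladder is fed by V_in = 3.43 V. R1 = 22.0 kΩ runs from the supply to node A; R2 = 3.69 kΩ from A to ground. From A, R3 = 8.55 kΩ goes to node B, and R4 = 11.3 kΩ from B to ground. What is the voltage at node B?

V_B ≈ 0.242 V

The second stage (R3 + R4 = 19.85 kΩ) loads node A in parallel with R2.
Effective lower resistance at A: R2 ‖ 19.85 = 3.112 kΩ.
First divider: V_A = V_in · 3.112/(22.0 + 3.112) = 0.4250 V.
Then the unloaded second divider: V_B = V_A × R4/(R3+R4) = 0.4250 × 0.5693 = 0.2419 V.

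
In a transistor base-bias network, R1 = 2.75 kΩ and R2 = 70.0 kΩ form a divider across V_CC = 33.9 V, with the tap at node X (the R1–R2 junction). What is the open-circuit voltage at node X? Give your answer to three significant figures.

Open-circuit (no load on X): V_th = V_CC · R2/(R1 + R2) = 33.9 × 70.0/(2.750 + 70.0) = 32.62 V.

V_th ≈ 32.6 V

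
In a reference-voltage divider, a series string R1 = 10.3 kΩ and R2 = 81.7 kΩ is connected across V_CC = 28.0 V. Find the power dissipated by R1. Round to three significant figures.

P ≈ 0.954 mW

ΣR = 92.00 kΩ → I = 28.0/92.00 = 0.3043 mA.
P(R1) = I²·R1 = (0.3043)² × 10.3 = 0.9541 mW.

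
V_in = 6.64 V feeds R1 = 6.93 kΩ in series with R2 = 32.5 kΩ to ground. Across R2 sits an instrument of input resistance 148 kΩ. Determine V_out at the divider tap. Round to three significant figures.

V_out ≈ 5.27 V

R2 ‖ R_L = (32.5 × 148)/(32.5 + 148) = 26.65 kΩ.
Voltage divider with the loaded lower leg: V_out = 6.64 × 26.65/(6.93 + 26.65) = 6.64 × 0.7936 = 5.270 V.
(Unloaded it would be 5.47 V; the load pulls it down.)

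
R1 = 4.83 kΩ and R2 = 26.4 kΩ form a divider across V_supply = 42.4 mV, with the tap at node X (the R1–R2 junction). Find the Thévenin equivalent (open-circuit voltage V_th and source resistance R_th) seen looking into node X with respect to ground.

V_th ≈ 35.8 mV, R_th ≈ 4.08 kΩ

With X open, the divider is unloaded: V_th = 42.4 × 26.4/31.23 = 35.84 mV.
With V_supply suppressed (replaced by a short), R_th = R1 ‖ R2 = (4.830 × 26.4)/(4.830 + 26.4) = 4.083 kΩ.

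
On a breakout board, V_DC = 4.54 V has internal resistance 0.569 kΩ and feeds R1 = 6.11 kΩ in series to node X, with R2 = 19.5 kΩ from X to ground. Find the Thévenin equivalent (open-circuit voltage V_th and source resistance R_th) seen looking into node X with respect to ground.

R1' = 0.569 + 6.11 = 6.679 kΩ (source resistance + R1).
Open-circuit (no load on X): V_th = V_DC · R2/(R1' + R2) = 4.54 × 19.5/(6.679 + 19.5) = 3.382 V.
Looking into X with the source shorted: R_th = R1'·R2/(R1'+R2) = 6.679 × 19.5/26.18 = 4.975 kΩ.

V_th ≈ 3.38 V, R_th ≈ 4.97 kΩ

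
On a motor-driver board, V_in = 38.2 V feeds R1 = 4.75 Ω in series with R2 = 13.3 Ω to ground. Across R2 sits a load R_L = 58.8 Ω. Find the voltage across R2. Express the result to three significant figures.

First combine the lower leg with the load: R2 ‖ R_L = 10.85 Ω.
Voltage divider with the loaded lower leg: V_out = 38.2 × 10.85/(4.75 + 10.85) = 38.2 × 0.6954 = 26.57 V.

V_out ≈ 26.6 V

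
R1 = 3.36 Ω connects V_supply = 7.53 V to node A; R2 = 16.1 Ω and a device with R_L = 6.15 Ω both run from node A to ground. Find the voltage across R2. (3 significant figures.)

V_out ≈ 4.29 V

The load sits in parallel with R2, giving an effective lower resistance R2' = R2·R_L/(R2+R_L) = 4.450 Ω.
Voltage divider with the loaded lower leg: V_out = 7.53 × 4.450/(3.36 + 4.450) = 7.53 × 0.5698 = 4.291 V.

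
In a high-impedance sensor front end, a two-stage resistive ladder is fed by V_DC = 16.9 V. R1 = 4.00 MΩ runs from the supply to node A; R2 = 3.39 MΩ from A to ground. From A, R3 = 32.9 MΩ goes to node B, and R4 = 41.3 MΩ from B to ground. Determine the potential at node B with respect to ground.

The second stage (R3 + R4 = 74.20 MΩ) loads node A in parallel with R2.
R2 ‖ (R3+R4) = 3.242 MΩ.
V_A = 16.9 × 3.242/(4.00 + 3.242) = 7.565 V.
V_B = V_A × 0.5566 = 4.211 V.

V_B ≈ 4.21 V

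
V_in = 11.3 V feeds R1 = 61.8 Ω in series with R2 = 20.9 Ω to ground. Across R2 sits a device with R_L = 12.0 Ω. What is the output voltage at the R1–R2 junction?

First combine the lower leg with the load: R2 ‖ R_L = 7.623 Ω.
Then V_out = V_in · R2'/(R1 + R2') = 11.3 × 7.623/69.42 = 1.241 V.

V_out ≈ 1.24 V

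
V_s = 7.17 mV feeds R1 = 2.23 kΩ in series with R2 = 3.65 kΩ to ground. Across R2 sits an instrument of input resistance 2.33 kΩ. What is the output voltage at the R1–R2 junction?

V_out ≈ 2.79 mV

The load sits in parallel with R2, giving an effective lower resistance R2' = R2·R_L/(R2+R_L) = 1.422 kΩ.
Now apply the divider: V_out = 7.17 × 0.3894 = 2.792 mV.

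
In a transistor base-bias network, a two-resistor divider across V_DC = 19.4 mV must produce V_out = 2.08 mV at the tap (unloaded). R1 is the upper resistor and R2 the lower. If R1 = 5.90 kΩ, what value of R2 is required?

R2 ≈ 0.709 kΩ

V_out/V_DC = R2/(R1+R2) = 0.1072.
R2 = R1 · 0.1072/(1 − 0.1072) = 0.7085 kΩ.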